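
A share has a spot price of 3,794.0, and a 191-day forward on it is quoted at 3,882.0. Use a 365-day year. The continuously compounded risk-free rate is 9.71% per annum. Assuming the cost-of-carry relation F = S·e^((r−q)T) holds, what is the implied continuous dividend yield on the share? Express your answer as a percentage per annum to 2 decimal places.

5.33%

From F = S·e^((r−q)T): (r − q) = ln(F/S)/T
ln(3882.0/3794.0) = ln(1.023195) = 0.022930
(r − q) = 0.022930 / (191/365) = 0.043819
q = r − ln(F/S)/T = 0.0971 − 0.043819 = 0.053281
q = 5.33%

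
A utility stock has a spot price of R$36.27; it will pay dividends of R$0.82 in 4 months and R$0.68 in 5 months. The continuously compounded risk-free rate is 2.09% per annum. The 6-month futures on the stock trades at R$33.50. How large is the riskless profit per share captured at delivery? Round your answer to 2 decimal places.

R$1.65 per share

PV(dividends) I = 0.82·e^(−0.0209·4/12) + 0.68·e^(−0.0209·5/12) = 1.4884
Fair futures F* = (S − I)·e^(rT) = (36.27 − 1.4884)·e^0.010450 = 34.7816 × 1.010505 = 35.1470
Market R$33.50 < fair 35.1470: forward underpriced → reverse cash-and-carry (short the stock, invest proceeds at r, pay the dividends, go long the forward).
Profit at T = |F_mkt − F*| = |33.50 − 35.1470| = R$1.65 per share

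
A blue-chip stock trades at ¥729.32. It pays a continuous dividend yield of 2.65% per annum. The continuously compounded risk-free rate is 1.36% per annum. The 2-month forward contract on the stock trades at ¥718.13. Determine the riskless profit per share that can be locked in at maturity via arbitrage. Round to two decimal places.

Fair forward: F* = S·e^(carry·T), with carry = (r − q) = 0.0136 − 0.0265 = -0.0129
F* = 729.32 · e^(-0.0129 × 2/12) = 729.32 · e^-0.002150 = 729.32 × 0.997852 = ¥727.7534
Market ¥718.13 < fair ¥727.7534: forward underpriced → reverse cash-and-carry (short spot, go long the forward).
At maturity, profit = |F_mkt − F*| = |718.13 − 727.7534| = ¥9.62 per share

¥9.62 per share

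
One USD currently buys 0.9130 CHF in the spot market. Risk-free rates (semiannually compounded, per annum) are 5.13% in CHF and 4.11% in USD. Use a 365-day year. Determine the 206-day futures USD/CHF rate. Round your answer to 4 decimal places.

0.9182

By covered interest parity, F = S · (1+r_CHF/2)^(2T) / (1+r_USD/2)^(2T)
= 0.9130 × 1.029000 / 1.023227 = 0.9130 × 1.005642
F = 0.9182 CHF per USD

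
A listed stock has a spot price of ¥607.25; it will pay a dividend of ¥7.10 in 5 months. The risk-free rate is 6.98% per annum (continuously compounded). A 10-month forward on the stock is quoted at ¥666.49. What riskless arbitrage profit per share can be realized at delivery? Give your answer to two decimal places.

¥30.18 per share

PV(dividends) I = 7.10·e^(−0.0698·5/12) = 6.8965
Fair forward F* = (S − I)·e^(rT) = (607.25 − 6.8965)·e^0.058167 = 600.3535 × 1.059892 = 636.3099
Market ¥666.49 > fair 636.3099: forward overpriced → cash-and-carry (borrow at r, buy the stock and collect the dividends, short the forward).
Profit at T = |F_mkt − F*| = |666.49 − 636.3099| = ¥30.18 per share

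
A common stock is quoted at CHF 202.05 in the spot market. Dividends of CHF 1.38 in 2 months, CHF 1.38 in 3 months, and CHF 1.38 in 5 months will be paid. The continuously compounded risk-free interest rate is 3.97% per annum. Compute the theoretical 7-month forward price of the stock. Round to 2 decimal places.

PV(dividends) I = 1.38·e^(−0.0397·2/12) + 1.38·e^(−0.0397·3/12) + 1.38·e^(−0.0397·5/12)
I = 1.3709 + 1.3664 + 1.3574 = 4.0947
F = (S − I)·e^(rT) = (202.05 − 4.0947) · e^(0.0397·7/12)
= 197.9553 · e^0.023158 = 197.9553 × 1.023428 = CHF 202.59

CHF 202.59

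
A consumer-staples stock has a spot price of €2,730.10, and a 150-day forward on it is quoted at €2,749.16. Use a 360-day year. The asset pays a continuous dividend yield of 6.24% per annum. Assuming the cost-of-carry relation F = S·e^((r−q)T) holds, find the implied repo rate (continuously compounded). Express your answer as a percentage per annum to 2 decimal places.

7.91%

From F = S·e^((r−q)T): (r − q) = ln(F/S)/T
ln(2749.16/2730.10) = ln(1.006981) = 0.006957
(r − q) = 0.006957 / (150/360) = 0.016697
r = ln(F/S)/T + q = 0.016697 + 0.0624 = 0.079097
r = 7.91%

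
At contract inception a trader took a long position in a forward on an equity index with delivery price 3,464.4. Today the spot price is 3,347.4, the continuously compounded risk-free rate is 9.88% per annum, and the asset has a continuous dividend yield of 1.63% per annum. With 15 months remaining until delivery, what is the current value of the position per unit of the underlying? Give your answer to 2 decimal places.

Current fair forward for the remaining 15 months: F = S·e^((r − q)·T), (r − q) = 0.0988 − 0.0163 = 0.0825
F = 3347.4 · e^(0.0825 × 15/12) = 3347.4 × 1.10862998 = 3711.0280
Value of long forward = (F − K)·e^(−rT) = (3711.0280 − 3464.4) · e^(−0.0988·15/12)
= 246.6280 × 0.88382164 = 217.98

217.98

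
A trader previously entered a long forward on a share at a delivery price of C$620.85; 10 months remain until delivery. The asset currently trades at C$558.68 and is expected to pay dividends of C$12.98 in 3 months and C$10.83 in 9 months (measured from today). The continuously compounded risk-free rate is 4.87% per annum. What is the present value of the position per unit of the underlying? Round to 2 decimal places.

PV(remaining dividends) I = 12.98·e^(−0.0487·3/12) + 10.83·e^(−0.0487·9/12) = 23.2645
Current forward F = (S − I)·e^(rT) = (558.68 − 23.2645)·e^(0.0487·10/12) = 535.4155 × 1.041418 = 557.5913
Value (long) = (F − K)·e^(−rT) = (557.5913 − 620.85) × 0.960229 = -60.7428
Value = -C$60.74

-C$60.74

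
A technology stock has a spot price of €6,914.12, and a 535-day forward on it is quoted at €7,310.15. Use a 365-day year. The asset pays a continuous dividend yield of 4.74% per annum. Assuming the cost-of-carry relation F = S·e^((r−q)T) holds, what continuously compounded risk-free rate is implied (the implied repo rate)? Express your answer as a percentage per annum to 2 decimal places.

From F = S·e^((r−q)T): (r − q) = ln(F/S)/T
ln(7310.15/6914.12) = ln(1.057278) = 0.055698
(r − q) = 0.055698 / (535/365) = 0.038000
r = ln(F/S)/T + q = 0.038000 + 0.0474 = 0.085400
r = 8.54%

8.54%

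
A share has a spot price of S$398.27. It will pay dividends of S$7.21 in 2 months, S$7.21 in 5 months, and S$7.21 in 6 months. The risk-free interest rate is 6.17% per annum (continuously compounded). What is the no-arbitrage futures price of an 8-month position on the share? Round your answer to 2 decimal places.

PV(dividends) I = 7.21·e^(−0.0617·2/12) + 7.21·e^(−0.0617·5/12) + 7.21·e^(−0.0617·6/12)
I = 7.1362 + 7.0270 + 6.9910 = 21.1542
F = (S − I)·e^(rT) = (398.27 − 21.1542) · e^(0.0617·8/12)
= 377.1158 · e^0.041133 = 377.1158 × 1.041991 = S$392.95

S$392.95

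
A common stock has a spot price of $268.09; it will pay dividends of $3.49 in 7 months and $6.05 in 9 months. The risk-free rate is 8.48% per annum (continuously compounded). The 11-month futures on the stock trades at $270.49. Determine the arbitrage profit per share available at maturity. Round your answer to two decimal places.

PV(dividends) I = 3.49·e^(−0.0848·7/12) + 6.05·e^(−0.0848·9/12) = 8.9988
Fair futures F* = (S − I)·e^(rT) = (268.09 − 8.9988)·e^0.077733 = 259.0912 × 1.080834 = 280.0346
Market $270.49 < fair 280.0346: forward underpriced → reverse cash-and-carry (short the stock, invest proceeds at r, pay the dividends, go long the forward).
Profit at T = |F_mkt − F*| = |270.49 − 280.0346| = $9.54 per share

$9.54 per share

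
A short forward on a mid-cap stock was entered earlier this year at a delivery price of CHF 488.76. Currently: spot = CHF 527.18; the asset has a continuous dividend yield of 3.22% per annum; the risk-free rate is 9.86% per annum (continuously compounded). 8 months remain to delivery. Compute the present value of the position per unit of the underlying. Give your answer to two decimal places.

-CHF 58.32

Current fair forward for the remaining 8 months: F = S·e^((r − q)·T), (r − q) = 0.0986 − 0.0322 = 0.0664
F = 527.18 · e^(0.0664 × 8/12) = 527.18 × 1.045261 = 551.0407
Value of long forward = (F − K)·e^(−rT) = (551.0407 − 488.76) · e^(−0.0986·8/12)
= 62.2807 × 0.936381 = 58.32
Short position value = −(long value) = -CHF 58.32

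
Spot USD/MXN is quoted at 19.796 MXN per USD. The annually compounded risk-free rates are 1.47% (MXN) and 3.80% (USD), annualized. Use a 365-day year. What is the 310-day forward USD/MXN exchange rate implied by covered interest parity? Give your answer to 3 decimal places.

By covered interest parity, F = S · (1+r_MXN)^T / (1+r_USD)^T
= 19.796 × 1.012471 / 1.032183 = 19.796 × 0.980903
F = 19.418 MXN per USD

19.418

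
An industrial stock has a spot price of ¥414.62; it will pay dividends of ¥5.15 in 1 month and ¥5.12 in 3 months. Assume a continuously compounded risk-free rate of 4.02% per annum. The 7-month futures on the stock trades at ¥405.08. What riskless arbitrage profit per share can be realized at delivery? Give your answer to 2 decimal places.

¥8.93 per share

PV(dividends) I = 5.15·e^(−0.0402·1/12) + 5.12·e^(−0.0402·3/12) = 10.2016
Fair futures F* = (S − I)·e^(rT) = (414.62 − 10.2016)·e^0.023450 = 404.4184 × 1.023727 = 414.0140
Market ¥405.08 < fair 414.0140: forward underpriced → reverse cash-and-carry (short the stock, invest proceeds at r, pay the dividends, go long the forward).
Profit at T = |F_mkt − F*| = |405.08 − 414.0140| = ¥8.93 per share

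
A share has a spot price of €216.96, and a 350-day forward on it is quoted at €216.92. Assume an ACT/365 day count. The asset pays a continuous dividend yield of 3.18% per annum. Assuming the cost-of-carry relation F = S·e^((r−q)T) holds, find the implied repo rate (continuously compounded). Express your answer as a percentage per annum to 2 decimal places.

From F = S·e^((r−q)T): (r − q) = ln(F/S)/T
ln(216.92/216.96) = ln(0.999816) = -0.000184
(r − q) = -0.000184 / (350/365) = -0.000192
r = ln(F/S)/T + q = -0.000192 + 0.0318 = 0.031608
r = 3.16%

3.16%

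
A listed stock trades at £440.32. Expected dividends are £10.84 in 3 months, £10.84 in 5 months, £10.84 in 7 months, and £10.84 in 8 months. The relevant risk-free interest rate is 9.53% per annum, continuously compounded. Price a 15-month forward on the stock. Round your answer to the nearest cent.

PV(dividends) I = 10.84·e^(−0.0953·3/12) + 10.84·e^(−0.0953·5/12) + 10.84·e^(−0.0953·7/12) + 10.84·e^(−0.0953·8/12)
I = 10.5848 + 10.4180 + 10.2538 + 10.1727 = 41.4293
F = (S − I)·e^(rT) = (440.32 − 41.4293) · e^(0.0953·15/12)
= 398.8907 · e^0.119125 = 398.8907 × 1.126511 = £449.35

£449.35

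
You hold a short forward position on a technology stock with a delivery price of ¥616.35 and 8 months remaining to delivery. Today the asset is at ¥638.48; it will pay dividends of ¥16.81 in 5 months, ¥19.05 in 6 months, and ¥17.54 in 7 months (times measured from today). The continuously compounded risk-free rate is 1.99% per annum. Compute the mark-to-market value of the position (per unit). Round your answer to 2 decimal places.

PV(remaining dividends) I = 16.81·e^(−0.0199·5/12) + 19.05·e^(−0.0199·6/12) + 17.54·e^(−0.0199·7/12) = 52.8702
Current forward F = (S − I)·e^(rT) = (638.48 − 52.8702)·e^(0.0199·8/12) = 585.6098 × 1.013355 = 593.4306
Value (long) = (F − K)·e^(−rT) = (593.4306 − 616.35) × 0.986821 = -22.6173
Short position value = −(long value) = ¥22.62

¥22.62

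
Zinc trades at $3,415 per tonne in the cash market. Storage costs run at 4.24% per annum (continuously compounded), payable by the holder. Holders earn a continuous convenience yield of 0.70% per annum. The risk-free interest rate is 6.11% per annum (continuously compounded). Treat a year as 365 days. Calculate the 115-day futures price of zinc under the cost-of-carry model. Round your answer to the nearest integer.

$3,520 per tonne

Net carry = r + u − y = 0.0611 + 0.0424 − 0.0070 = 0.0965
F = S·e^((r+u−y)T) = 3415 · e^(0.0965 × 115/365) = 3415 · e^0.030404
= 3415 × 1.030871 = $3,520 per tonne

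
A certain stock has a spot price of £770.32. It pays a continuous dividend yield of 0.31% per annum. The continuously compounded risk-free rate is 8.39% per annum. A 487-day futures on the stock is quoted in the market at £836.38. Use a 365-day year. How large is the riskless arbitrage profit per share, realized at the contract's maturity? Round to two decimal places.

£21.63 per share

Fair futures: F* = S·e^(carry·T), with carry = (r − q) = 0.0839 − 0.0031 = 0.0808
F* = 770.32 · e^(0.0808 × 487/365) = 770.32 · e^0.107807 = 770.32 × 1.113833 = £858.0078
Market £836.38 < fair £858.0078: forward underpriced → reverse cash-and-carry (short spot, go long the forward).
At maturity, profit = |F_mkt − F*| = |836.38 − 858.0078| = £21.63 per share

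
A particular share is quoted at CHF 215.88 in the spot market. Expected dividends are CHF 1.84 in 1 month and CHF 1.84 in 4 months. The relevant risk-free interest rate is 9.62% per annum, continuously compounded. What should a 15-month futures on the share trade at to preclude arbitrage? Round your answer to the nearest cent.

CHF 239.40

PV(dividends) I = 1.84·e^(−0.0962·1/12) + 1.84·e^(−0.0962·4/12)
I = 1.8253 + 1.7819 = 3.6072
F = (S − I)·e^(rT) = (215.88 − 3.6072) · e^(0.0962·15/12)
= 212.2728 · e^0.120250 = 212.2728 × 1.127779 = CHF 239.40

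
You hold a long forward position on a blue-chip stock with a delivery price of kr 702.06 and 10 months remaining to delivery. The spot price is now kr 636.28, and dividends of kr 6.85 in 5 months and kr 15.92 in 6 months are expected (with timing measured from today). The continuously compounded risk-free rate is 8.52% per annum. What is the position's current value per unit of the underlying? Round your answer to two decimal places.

-kr 39.53

PV(remaining dividends) I = 6.85·e^(−0.0852·5/12) + 15.92·e^(−0.0852·6/12) = 21.8671
Current forward F = (S − I)·e^(rT) = (636.28 − 21.8671)·e^(0.0852·10/12) = 614.4129 × 1.073581 = 659.6220
Value (long) = (F − K)·e^(−rT) = (659.6220 − 702.06) × 0.931462 = -39.5294
Value = -kr 39.53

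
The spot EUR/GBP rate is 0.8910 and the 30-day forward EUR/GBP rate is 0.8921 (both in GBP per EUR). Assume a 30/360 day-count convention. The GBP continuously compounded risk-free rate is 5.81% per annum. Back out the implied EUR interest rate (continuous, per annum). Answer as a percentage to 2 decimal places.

4.33%

F = S·e^((r_GBP − r_EUR)T) ⇒ r_EUR = r_GBP − ln(F/S)/T
ln(0.8921/0.8910) = 0.001234; /(30/360) = 0.014808
r_EUR = 0.0581 − 0.014808 = 0.043292
r_EUR = 4.33%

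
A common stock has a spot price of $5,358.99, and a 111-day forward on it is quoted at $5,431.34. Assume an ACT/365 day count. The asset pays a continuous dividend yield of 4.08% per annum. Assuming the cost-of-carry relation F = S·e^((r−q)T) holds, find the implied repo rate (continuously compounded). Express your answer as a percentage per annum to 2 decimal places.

From F = S·e^((r−q)T): (r − q) = ln(F/S)/T
ln(5431.34/5358.99) = ln(1.013501) = 0.013411
(r − q) = 0.013411 / (111/365) = 0.044099
r = ln(F/S)/T + q = 0.044099 + 0.0408 = 0.084899
r = 8.49%

8.49%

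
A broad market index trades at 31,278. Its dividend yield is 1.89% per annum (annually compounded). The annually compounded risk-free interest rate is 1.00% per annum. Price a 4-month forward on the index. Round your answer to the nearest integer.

F = S · (1+r)^T / (1+q)^T
= 31278 × 1.003322 / 1.006261 = 31278 × 0.997079
F = 31,187

31,187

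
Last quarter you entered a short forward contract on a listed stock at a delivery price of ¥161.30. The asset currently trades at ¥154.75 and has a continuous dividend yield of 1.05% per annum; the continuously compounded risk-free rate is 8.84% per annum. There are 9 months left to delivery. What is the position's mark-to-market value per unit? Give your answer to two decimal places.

Current fair forward for the remaining 9 months: F = S·e^((r − q)·T), (r − q) = 0.0884 − 0.0105 = 0.0779
F = 154.75 · e^(0.0779 × 9/12) = 154.75 × 1.060165 = 164.0605
Value of long forward = (F − K)·e^(−rT) = (164.0605 − 161.30) · e^(−0.0884·9/12)
= 2.7605 × 0.935850 = 2.58
Short position value = −(long value) = -¥2.58

-¥2.58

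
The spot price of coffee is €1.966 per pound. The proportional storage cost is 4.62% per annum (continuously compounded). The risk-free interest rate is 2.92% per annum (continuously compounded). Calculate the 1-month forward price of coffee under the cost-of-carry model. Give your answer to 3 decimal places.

Net carry = r + u − y = 0.0292 + 0.0462 − 0.0000 = 0.0754
F = S·e^((r+u−y)T) = 1.966 · e^(0.0754 × 1/12) = 1.966 · e^0.006283
= 1.966 × 1.006303 = €1.978 per pound

€1.978 per pound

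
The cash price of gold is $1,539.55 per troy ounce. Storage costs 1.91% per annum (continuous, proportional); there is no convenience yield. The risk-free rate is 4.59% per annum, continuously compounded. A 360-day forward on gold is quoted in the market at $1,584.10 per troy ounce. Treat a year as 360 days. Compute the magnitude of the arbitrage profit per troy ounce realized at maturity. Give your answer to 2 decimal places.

Fair forward: F* = S·e^(carry·T), with carry = (r + u) = 0.0459 + 0.0191 = 0.0650
F* = 1539.55 · e^(0.0650 × 360/360) = 1539.55 · e^0.06500000 = 1539.55 × 1.06715902 = $1642.9447
Market $1584.10 < fair $1642.9447: forward underpriced → reverse cash-and-carry (short spot, go long the forward).
At maturity, profit = |F_mkt − F*| = |1584.10 − 1642.9447| = $58.84 per troy ounce

$58.84 per troy ounce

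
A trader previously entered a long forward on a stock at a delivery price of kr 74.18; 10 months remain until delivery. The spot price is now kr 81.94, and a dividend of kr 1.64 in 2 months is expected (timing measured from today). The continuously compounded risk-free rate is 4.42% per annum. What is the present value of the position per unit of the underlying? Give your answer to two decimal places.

kr 8.81

PV(remaining dividends) I = 1.64·e^(−0.0442·2/12) = 1.6280
Current forward F = (S − I)·e^(rT) = (81.94 − 1.6280)·e^(0.0442·10/12) = 80.3120 × 1.037520 = 83.3253
Value (long) = (F − K)·e^(−rT) = (83.3253 − 74.18) × 0.963837 = 8.8146
Value = kr 8.81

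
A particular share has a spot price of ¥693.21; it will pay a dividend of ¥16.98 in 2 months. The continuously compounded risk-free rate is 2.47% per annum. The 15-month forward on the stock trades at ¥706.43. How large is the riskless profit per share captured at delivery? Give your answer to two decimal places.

PV(dividends) I = 16.98·e^(−0.0247·2/12) = 16.9102
Fair forward F* = (S − I)·e^(rT) = (693.21 − 16.9102)·e^0.030875 = 676.2998 × 1.031357 = 697.5065
Market ¥706.43 > fair 697.5065: forward overpriced → cash-and-carry (borrow at r, buy the stock and collect the dividends, short the forward).
Profit at T = |F_mkt − F*| = |706.43 − 697.5065| = ¥8.92 per share

¥8.92 per share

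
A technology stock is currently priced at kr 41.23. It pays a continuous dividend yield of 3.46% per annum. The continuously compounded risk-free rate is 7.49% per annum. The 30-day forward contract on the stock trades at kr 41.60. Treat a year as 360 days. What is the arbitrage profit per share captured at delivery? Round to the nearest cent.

kr 0.23 per share

Fair forward: F* = S·e^(carry·T), with carry = (r − q) = 0.0749 − 0.0346 = 0.0403
F* = 41.23 · e^(0.0403 × 30/360) = 41.23 · e^0.003358 = 41.23 × 1.003364 = kr 41.3687
Market kr 41.60 > fair kr 41.3687: forward overpriced → cash-and-carry (buy spot, short the forward).
At maturity, profit = |F_mkt − F*| = |41.60 − 41.3687| = kr 0.23 per share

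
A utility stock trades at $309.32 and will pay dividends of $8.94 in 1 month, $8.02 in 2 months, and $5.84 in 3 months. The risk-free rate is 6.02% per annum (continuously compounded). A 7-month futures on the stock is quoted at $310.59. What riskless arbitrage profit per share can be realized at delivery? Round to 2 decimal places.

$13.61 per share

PV(dividends) I = 8.94·e^(−0.0602·1/12) + 8.02·e^(−0.0602·2/12) + 5.84·e^(−0.0602·3/12) = 22.5880
Fair futures F* = (S − I)·e^(rT) = (309.32 − 22.5880)·e^0.035117 = 286.7320 × 1.035741 = 296.9801
Market $310.59 > fair 296.9801: forward overpriced → cash-and-carry (borrow at r, buy the stock and collect the dividends, short the forward).
Profit at T = |F_mkt − F*| = |310.59 − 296.9801| = $13.61 per share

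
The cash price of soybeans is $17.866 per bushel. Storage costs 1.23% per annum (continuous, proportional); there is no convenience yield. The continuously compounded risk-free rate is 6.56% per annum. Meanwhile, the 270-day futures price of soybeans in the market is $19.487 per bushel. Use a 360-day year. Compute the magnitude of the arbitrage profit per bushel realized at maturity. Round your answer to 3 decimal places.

$0.546 per bushel

Fair futures: F* = S·e^(carry·T), with carry = (r + u) = 0.0656 + 0.0123 = 0.0779
F* = 17.866 · e^(0.0779 × 270/360) = 17.866 · e^0.058425 = 17.866 × 1.060165 = $18.9409
Market $19.487 > fair $18.9409: forward overpriced → cash-and-carry (buy spot, short the forward).
At maturity, profit = |F_mkt − F*| = |19.487 − 18.9409| = $0.546 per bushel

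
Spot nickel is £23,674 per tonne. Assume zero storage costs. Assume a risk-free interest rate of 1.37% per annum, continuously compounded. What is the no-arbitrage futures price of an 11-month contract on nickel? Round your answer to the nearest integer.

£23,973 per tonne

F = S·e^(rT) = 23674 · e^(0.0137 × 11/12) = 23674 · e^0.012558
= 23674 × 1.012637 = £23,973 per tonne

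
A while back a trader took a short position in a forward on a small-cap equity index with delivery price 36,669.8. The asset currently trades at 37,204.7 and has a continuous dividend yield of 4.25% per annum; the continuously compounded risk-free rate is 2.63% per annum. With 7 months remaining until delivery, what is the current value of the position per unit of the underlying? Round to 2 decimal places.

-182.16

Current fair forward for the remaining 7 months: F = S·e^((r − q)·T), (r − q) = 0.0263 − 0.0425 = -0.0162
F = 37204.7 · e^(-0.0162 × 7/12) = 37204.7 × 0.99059451 = 36854.7716
Value of long forward = (F − K)·e^(−rT) = (36854.7716 − 36669.8) · e^(−0.0263·7/12)
= 184.9716 × 0.98477542 = 182.16
Short position value = −(long value) = -182.16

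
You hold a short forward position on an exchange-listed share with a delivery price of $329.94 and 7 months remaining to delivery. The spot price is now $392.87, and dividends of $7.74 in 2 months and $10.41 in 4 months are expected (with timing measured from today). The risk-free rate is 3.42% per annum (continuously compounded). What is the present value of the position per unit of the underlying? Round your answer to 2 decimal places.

PV(remaining dividends) I = 7.74·e^(−0.0342·2/12) + 10.41·e^(−0.0342·4/12) = 17.9880
Current forward F = (S − I)·e^(rT) = (392.87 − 17.9880)·e^(0.0342·7/12) = 374.8820 × 1.020150 = 382.4359
Value (long) = (F − K)·e^(−rT) = (382.4359 − 329.94) × 0.980248 = 51.4590
Short position value = −(long value) = -$51.46

-$51.46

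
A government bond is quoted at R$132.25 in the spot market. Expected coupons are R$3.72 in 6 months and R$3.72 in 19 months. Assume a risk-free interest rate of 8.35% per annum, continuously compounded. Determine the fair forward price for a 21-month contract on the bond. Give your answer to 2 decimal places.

R$145.16

PV(coupons) I = 3.72·e^(−0.0835·6/12) + 3.72·e^(−0.0835·19/12)
I = 3.5679 + 3.2593 = 6.8272
F = (S − I)·e^(rT) = (132.25 − 6.8272) · e^(0.0835·21/12)
= 125.4228 · e^0.146125 = 125.4228 × 1.157341 = R$145.16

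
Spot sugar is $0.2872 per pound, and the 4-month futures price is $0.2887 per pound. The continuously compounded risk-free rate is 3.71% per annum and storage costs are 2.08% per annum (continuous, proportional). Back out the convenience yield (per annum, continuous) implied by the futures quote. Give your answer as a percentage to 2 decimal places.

4.23%

F = S·e^((r+u−y)T) ⇒ (r+u−y) = ln(F/S)/T
ln(0.2887/0.2872) = 0.005209; /T ⇒ 0.015627
y = r + u − ln(F/S)/T = 0.0371 + 0.0208 − 0.015627 = 0.042273
y = 4.23%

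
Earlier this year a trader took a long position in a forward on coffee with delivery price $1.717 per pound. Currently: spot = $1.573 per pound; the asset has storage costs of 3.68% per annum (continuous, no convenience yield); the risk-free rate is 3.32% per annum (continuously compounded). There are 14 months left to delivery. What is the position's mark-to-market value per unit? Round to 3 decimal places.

Current fair forward for the remaining 14 months: F = S·e^((r + u)·T), (r + u) = 0.0332 + 0.0368 = 0.0700
F = 1.573 · e^(0.0700 × 14/12) = 1.573 × 1.085094 = 1.7069
Value of long forward = (F − K)·e^(−rT) = (1.7069 − 1.717) · e^(−0.0332·14/12)
= -0.0101 × 0.962007 = -0.010

-$0.010 per pound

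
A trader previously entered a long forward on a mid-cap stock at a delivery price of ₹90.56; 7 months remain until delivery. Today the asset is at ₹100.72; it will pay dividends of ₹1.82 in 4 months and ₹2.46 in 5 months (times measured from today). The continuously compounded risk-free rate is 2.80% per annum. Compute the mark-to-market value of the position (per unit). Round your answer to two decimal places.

PV(remaining dividends) I = 1.82·e^(−0.0280·4/12) + 2.46·e^(−0.0280·5/12) = 4.2346
Current forward F = (S − I)·e^(rT) = (100.72 − 4.2346)·e^(0.0280·7/12) = 96.4854 × 1.016467 = 98.0742
Value (long) = (F − K)·e^(−rT) = (98.0742 − 90.56) × 0.983799 = 7.3925
Value = ₹7.39

₹7.39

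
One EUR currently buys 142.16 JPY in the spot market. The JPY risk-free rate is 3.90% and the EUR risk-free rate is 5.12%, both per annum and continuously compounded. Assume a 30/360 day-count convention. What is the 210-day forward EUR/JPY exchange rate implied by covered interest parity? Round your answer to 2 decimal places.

F = S·e^((r_JPY − r_EUR)T) = 142.16 · e^((0.0390 − 0.0512) × 210/360)
= 142.16 · e^-0.007117 = 142.16 × 0.992908
F = 141.15 JPY per EUR

141.15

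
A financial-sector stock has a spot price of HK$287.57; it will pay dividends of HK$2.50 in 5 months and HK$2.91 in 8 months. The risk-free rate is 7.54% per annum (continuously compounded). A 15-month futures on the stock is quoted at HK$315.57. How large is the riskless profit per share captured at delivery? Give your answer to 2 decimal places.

HK$5.28 per share

PV(dividends) I = 2.50·e^(−0.0754·5/12) + 2.91·e^(−0.0754·8/12) = 5.1900
Fair futures F* = (S − I)·e^(rT) = (287.57 − 5.1900)·e^0.094250 = 282.3800 × 1.098834 = 310.2887
Market HK$315.57 > fair 310.2887: forward overpriced → cash-and-carry (borrow at r, buy the stock and collect the dividends, short the forward).
Profit at T = |F_mkt − F*| = |315.57 − 310.2887| = HK$5.28 per share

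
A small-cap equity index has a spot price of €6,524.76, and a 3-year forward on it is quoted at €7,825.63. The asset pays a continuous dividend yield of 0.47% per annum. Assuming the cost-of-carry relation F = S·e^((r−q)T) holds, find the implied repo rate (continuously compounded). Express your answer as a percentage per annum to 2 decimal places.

6.53%

From F = S·e^((r−q)T): (r − q) = ln(F/S)/T
ln(7825.63/6524.76) = ln(1.199374) = 0.181800
(r − q) = 0.181800 / (3) = 0.060600
r = ln(F/S)/T + q = 0.060600 + 0.0047 = 0.065300
r = 6.53%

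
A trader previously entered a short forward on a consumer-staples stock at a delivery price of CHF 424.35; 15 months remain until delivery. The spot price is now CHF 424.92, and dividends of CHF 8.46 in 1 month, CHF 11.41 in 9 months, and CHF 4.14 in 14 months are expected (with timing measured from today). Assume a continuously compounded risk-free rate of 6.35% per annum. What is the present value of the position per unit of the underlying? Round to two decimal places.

-CHF 9.81

PV(remaining dividends) I = 8.46·e^(−0.0635·1/12) + 11.41·e^(−0.0635·9/12) + 4.14·e^(−0.0635·14/12) = 23.1391
Current forward F = (S − I)·e^(rT) = (424.92 − 23.1391)·e^(0.0635·15/12) = 401.7809 × 1.082610 = 434.9720
Value (long) = (F − K)·e^(−rT) = (434.9720 − 424.35) × 0.923693 = 9.8115
Short position value = −(long value) = -CHF 9.81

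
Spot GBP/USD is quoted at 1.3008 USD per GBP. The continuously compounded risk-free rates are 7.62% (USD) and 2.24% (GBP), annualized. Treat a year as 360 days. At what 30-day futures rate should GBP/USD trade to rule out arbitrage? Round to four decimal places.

F = S·e^((r_USD − r_GBP)T) = 1.3008 · e^((0.0762 − 0.0224) × 30/360)
= 1.3008 · e^0.004483 = 1.3008 × 1.004493
F = 1.3066 USD per GBP

1.3066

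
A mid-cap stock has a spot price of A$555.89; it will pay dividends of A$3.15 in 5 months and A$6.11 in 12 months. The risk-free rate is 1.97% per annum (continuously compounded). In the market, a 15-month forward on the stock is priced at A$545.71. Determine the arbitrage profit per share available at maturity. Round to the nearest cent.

A$14.70 per share

PV(dividends) I = 3.15·e^(−0.0197·5/12) + 6.11·e^(−0.0197·12/12) = 9.1151
Fair forward F* = (S − I)·e^(rT) = (555.89 − 9.1151)·e^0.024625 = 546.7749 × 1.024931 = 560.4065
Market A$545.71 < fair 560.4065: forward underpriced → reverse cash-and-carry (short the stock, invest proceeds at r, pay the dividends, go long the forward).
Profit at T = |F_mkt − F*| = |545.71 − 560.4065| = A$14.70 per share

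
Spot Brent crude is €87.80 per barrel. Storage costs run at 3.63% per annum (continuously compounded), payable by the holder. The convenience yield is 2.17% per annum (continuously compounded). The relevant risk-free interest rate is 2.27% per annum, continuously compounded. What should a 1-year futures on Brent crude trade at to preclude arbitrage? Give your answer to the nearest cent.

Net carry = r + u − y = 0.0227 + 0.0363 − 0.0217 = 0.0373
F = S·e^((r+u−y)T) = 87.80 · e^(0.0373 × 1) = 87.80 · e^0.037300
= 87.80 × 1.038004 = €91.14 per barrel

€91.14 per barrel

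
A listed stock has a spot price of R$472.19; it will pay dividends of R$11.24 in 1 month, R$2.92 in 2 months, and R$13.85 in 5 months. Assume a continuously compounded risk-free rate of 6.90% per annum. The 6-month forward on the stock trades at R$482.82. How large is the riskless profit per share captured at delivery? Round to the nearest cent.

R$22.54 per share

PV(dividends) I = 11.24·e^(−0.0690·1/12) + 2.92·e^(−0.0690·2/12) + 13.85·e^(−0.0690·5/12) = 27.5196
Fair forward F* = (S − I)·e^(rT) = (472.19 − 27.5196)·e^0.034500 = 444.6704 × 1.035102 = 460.2792
Market R$482.82 > fair 460.2792: forward overpriced → cash-and-carry (borrow at r, buy the stock and collect the dividends, short the forward).
Profit at T = |F_mkt − F*| = |482.82 − 460.2792| = R$22.54 per share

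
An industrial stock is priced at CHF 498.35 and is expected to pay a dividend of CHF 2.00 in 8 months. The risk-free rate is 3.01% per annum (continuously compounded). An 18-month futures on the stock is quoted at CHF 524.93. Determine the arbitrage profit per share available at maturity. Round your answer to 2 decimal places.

CHF 5.61 per share

PV(dividends) I = 2.00·e^(−0.0301·8/12) = 1.9603
Fair futures F* = (S − I)·e^(rT) = (498.35 − 1.9603)·e^0.045150 = 496.3897 × 1.046185 = 519.3155
Market CHF 524.93 > fair 519.3155: forward overpriced → cash-and-carry (borrow at r, buy the stock and collect the dividends, short the forward).
Profit at T = |F_mkt − F*| = |524.93 − 519.3155| = CHF 5.61 per share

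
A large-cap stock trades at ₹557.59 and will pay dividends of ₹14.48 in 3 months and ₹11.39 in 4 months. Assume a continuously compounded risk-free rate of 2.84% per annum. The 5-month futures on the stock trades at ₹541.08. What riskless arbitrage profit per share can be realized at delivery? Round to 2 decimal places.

PV(dividends) I = 14.48·e^(−0.0284·3/12) + 11.39·e^(−0.0284·4/12) = 25.6602
Fair futures F* = (S − I)·e^(rT) = (557.59 − 25.6602)·e^0.011833 = 531.9298 × 1.011903 = 538.2614
Market ₹541.08 > fair 538.2614: forward overpriced → cash-and-carry (borrow at r, buy the stock and collect the dividends, short the forward).
Profit at T = |F_mkt − F*| = |541.08 − 538.2614| = ₹2.82 per share

₹2.82 per share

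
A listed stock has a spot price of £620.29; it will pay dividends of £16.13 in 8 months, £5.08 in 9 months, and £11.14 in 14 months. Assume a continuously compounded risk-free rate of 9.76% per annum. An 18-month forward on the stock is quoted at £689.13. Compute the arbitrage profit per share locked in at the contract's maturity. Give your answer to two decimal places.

£5.52 per share

PV(dividends) I = 16.13·e^(−0.0976·8/12) + 5.08·e^(−0.0976·9/12) + 11.14·e^(−0.0976·14/12) = 29.7764
Fair forward F* = (S − I)·e^(rT) = (620.29 − 29.7764)·e^0.146400 = 590.5136 × 1.157659 = 683.6134
Market £689.13 > fair 683.6134: forward overpriced → cash-and-carry (borrow at r, buy the stock and collect the dividends, short the forward).
Profit at T = |F_mkt − F*| = |689.13 − 683.6134| = £5.52 per share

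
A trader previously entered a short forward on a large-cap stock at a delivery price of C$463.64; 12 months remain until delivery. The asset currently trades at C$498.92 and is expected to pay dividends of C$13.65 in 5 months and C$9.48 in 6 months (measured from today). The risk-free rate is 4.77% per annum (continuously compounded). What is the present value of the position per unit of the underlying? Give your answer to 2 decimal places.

PV(remaining dividends) I = 13.65·e^(−0.0477·5/12) + 9.48·e^(−0.0477·6/12) = 22.6380
Current forward F = (S − I)·e^(rT) = (498.92 − 22.6380)·e^(0.0477·12/12) = 476.2820 × 1.048856 = 499.5512
Value (long) = (F − K)·e^(−rT) = (499.5512 − 463.64) × 0.953420 = 34.2385
Short position value = −(long value) = -C$34.24

-C$34.24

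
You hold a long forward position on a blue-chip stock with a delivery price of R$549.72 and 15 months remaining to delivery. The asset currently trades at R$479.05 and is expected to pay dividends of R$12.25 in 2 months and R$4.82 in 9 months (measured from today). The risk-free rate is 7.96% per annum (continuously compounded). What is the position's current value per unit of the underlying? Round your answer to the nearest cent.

-R$35.24

PV(remaining dividends) I = 12.25·e^(−0.0796·2/12) + 4.82·e^(−0.0796·9/12) = 16.6292
Current forward F = (S − I)·e^(rT) = (479.05 − 16.6292)·e^(0.0796·15/12) = 462.4208 × 1.104618 = 510.7983
Value (long) = (F − K)·e^(−rT) = (510.7983 − 549.72) × 0.905290 = -35.2354
Value = -R$35.24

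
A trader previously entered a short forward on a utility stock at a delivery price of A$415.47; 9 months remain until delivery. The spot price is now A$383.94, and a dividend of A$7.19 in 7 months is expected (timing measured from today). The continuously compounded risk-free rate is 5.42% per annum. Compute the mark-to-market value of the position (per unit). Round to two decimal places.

A$21.95

PV(remaining dividends) I = 7.19·e^(−0.0542·7/12) = 6.9662
Current forward F = (S − I)·e^(rT) = (383.94 − 6.9662)·e^(0.0542·9/12) = 376.9738 × 1.041488 = 392.6137
Value (long) = (F − K)·e^(−rT) = (392.6137 − 415.47) × 0.960165 = -21.9458
Short position value = −(long value) = A$21.95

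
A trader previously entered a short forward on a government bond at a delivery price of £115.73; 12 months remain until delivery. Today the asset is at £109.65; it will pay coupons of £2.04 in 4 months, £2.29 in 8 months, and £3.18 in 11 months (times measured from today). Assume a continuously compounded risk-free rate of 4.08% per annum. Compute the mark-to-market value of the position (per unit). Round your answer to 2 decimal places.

£8.76

PV(remaining coupons) I = 2.04·e^(−0.0408·4/12) + 2.29·e^(−0.0408·8/12) + 3.18·e^(−0.0408·11/12) = 7.3043
Current forward F = (S − I)·e^(rT) = (109.65 − 7.3043)·e^(0.0408·12/12) = 102.3457 × 1.041644 = 106.6078
Value (long) = (F − K)·e^(−rT) = (106.6078 − 115.73) × 0.960021 = -8.7575
Short position value = −(long value) = £8.76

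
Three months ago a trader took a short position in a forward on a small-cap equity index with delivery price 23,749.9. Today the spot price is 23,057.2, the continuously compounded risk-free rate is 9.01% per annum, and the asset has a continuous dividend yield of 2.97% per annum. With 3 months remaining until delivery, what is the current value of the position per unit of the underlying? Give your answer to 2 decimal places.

334.28

Current fair forward for the remaining 3 months: F = S·e^((r − q)·T), (r − q) = 0.0901 − 0.0297 = 0.0604
F = 23057.2 · e^(0.0604 × 3/12) = 23057.2 × 1.01521458 = 23408.0056
Value of long forward = (F − K)·e^(−rT) = (23408.0056 − 23749.9) · e^(−0.0901·3/12)
= -341.8944 × 0.97772679 = -334.28
Short position value = −(long value) = 334.28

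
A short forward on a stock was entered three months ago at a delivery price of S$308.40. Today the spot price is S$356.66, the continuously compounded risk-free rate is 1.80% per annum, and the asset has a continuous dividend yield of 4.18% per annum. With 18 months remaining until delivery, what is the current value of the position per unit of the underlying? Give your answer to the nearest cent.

-S$34.80

Current fair forward for the remaining 18 months: F = S·e^((r − q)·T), (r − q) = 0.0180 − 0.0418 = -0.0238
F = 356.66 · e^(-0.0238 × 18/12) = 356.66 × 0.964930 = 344.1519
Value of long forward = (F − K)·e^(−rT) = (344.1519 − 308.40) · e^(−0.0180·18/12)
= 35.7519 × 0.973361 = 34.80
Short position value = −(long value) = -S$34.80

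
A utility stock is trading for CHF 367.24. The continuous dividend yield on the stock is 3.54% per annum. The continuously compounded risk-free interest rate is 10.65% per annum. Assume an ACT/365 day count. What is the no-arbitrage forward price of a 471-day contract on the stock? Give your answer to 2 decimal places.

CHF 402.53

F = S·e^((r − q)T) = 367.24 · e^((0.1065 − 0.0354) × 471/365)
= 367.24 · e^0.091748 = 367.24 × 1.096089
F = CHF 402.53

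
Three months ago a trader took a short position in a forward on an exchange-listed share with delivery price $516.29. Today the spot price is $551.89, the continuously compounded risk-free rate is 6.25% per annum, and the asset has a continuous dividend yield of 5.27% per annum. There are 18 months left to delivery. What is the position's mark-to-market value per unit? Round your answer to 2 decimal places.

-$39.86

Current fair forward for the remaining 18 months: F = S·e^((r − q)·T), (r − q) = 0.0625 − 0.0527 = 0.0098
F = 551.89 · e^(0.0098 × 18/12) = 551.89 × 1.014809 = 560.0629
Value of long forward = (F − K)·e^(−rT) = (560.0629 − 516.29) · e^(−0.0625·18/12)
= 43.7729 × 0.910510 = 39.86
Short position value = −(long value) = -$39.86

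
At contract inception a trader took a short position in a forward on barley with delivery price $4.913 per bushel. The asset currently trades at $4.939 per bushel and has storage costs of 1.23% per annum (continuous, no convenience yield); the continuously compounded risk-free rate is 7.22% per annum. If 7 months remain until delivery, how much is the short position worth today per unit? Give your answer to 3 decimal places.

-$0.264 per bushel

Current fair forward for the remaining 7 months: F = S·e^((r + u)·T), (r + u) = 0.0722 + 0.0123 = 0.0845
F = 4.939 · e^(0.0845 × 7/12) = 4.939 × 1.050527 = 5.1886
Value of long forward = (F − K)·e^(−rT) = (5.1886 − 4.913) · e^(−0.0722·7/12)
= 0.2756 × 0.958758 = 0.264
Short position value = −(long value) = -$0.264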